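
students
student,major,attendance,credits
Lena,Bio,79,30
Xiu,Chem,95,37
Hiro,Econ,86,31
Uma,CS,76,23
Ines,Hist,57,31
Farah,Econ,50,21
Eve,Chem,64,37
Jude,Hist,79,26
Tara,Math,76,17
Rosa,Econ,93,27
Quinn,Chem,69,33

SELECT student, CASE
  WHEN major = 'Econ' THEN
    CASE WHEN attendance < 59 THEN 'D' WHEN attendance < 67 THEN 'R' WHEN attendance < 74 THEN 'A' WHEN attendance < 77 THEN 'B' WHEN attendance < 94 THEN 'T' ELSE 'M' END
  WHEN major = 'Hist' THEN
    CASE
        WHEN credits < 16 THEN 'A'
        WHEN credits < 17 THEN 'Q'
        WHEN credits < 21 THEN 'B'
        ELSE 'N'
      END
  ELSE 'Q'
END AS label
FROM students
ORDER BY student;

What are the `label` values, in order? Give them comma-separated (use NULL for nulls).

student=Eve: major='Chem' → outer ELSE → Q
student=Farah: major='Econ' → inner[attendance < 59] → D
student=Hiro: major='Econ' → inner[attendance < 94] → T
student=Ines: major='Hist' → inner[ELSE] → N
student=Jude: major='Hist' → inner[ELSE] → N
student=Lena: major='Bio' → outer ELSE → Q
student=Quinn: major='Chem' → outer ELSE → Q
student=Rosa: major='Econ' → inner[attendance < 94] → T
student=Tara: major='Math' → outer ELSE → Q
student=Uma: major='CS' → outer ELSE → Q
student=Xiu: major='Chem' → outer ELSE → Q

Q, D, T, N, N, Q, Q, T, Q, Q, Q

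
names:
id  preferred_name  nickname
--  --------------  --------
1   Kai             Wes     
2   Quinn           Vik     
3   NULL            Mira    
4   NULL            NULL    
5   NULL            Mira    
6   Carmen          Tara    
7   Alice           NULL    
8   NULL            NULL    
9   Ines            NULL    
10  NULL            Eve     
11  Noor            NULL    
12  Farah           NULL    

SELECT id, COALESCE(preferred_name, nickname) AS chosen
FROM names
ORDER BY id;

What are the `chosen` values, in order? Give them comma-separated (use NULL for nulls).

id=1: preferred_name=Kai → Kai
id=2: preferred_name=Quinn → Quinn
id=3: preferred_name=NULL, nickname=Mira → Mira
id=4: preferred_name=NULL, nickname=NULL (all NULL) → NULL
id=5: preferred_name=NULL, nickname=Mira → Mira
id=6: preferred_name=Carmen → Carmen
id=7: preferred_name=Alice → Alice
id=8: preferred_name=NULL, nickname=NULL (all NULL) → NULL
id=9: preferred_name=Ines → Ines
id=10: preferred_name=NULL, nickname=Eve → Eve
id=11: preferred_name=Noor → Noor
id=12: preferred_name=Farah → Farah

Kai, Quinn, Mira, NULL, Mira, Carmen, Alice, NULL, Ines, Eve, Noor, Farah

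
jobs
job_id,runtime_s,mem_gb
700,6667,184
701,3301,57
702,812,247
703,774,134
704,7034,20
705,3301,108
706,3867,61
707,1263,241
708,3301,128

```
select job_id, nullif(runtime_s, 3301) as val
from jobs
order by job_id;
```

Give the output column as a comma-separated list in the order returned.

6667, NULL, 812, 774, 7034, NULL, 3867, 1263, NULL

job_id=700: runtime_s=6667 vs 3301: differ → 6667
job_id=701: runtime_s=3301 vs 3301: equal → NULL
job_id=702: runtime_s=812 vs 3301: differ → 812
job_id=703: runtime_s=774 vs 3301: differ → 774
job_id=704: runtime_s=7034 vs 3301: differ → 7034
job_id=705: runtime_s=3301 vs 3301: equal → NULL
job_id=706: runtime_s=3867 vs 3301: differ → 3867
job_id=707: runtime_s=1263 vs 3301: differ → 1263
job_id=708: runtime_s=3301 vs 3301: equal → NULL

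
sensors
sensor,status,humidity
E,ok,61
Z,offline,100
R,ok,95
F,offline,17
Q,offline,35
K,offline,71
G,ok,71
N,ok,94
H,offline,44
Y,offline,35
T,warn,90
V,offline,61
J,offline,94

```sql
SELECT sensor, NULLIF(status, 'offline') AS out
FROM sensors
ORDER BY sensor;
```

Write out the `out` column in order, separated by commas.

ok, NULL, ok, NULL, NULL, NULL, ok, NULL, ok, warn, NULL, NULL, NULL

sensor=E: status=ok vs offline: differ → ok
sensor=F: status=offline vs offline: equal → NULL
sensor=G: status=ok vs offline: differ → ok
sensor=H: status=offline vs offline: equal → NULL
sensor=J: status=offline vs offline: equal → NULL
sensor=K: status=offline vs offline: equal → NULL
sensor=N: status=ok vs offline: differ → ok
sensor=Q: status=offline vs offline: equal → NULL
sensor=R: status=ok vs offline: differ → ok
sensor=T: status=warn vs offline: differ → warn
sensor=V: status=offline vs offline: equal → NULL
sensor=Y: status=offline vs offline: equal → NULL
sensor=Z: status=offline vs offline: equal → NULL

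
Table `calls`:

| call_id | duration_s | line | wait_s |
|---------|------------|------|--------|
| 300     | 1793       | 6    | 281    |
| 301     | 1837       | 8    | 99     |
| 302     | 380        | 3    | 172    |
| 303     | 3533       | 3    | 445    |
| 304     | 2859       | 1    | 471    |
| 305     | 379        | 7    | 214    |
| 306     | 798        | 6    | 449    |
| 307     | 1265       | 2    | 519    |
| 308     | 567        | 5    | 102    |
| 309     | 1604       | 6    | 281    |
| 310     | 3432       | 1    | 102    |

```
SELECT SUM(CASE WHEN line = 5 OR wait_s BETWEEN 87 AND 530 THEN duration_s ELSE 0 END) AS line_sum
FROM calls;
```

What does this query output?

call_id=300: ✓ → 1793
call_id=301: ✓ → 1837
call_id=302: ✓ → 380
call_id=303: ✓ → 3533
call_id=304: ✓ → 2859
call_id=305: ✓ → 379
call_id=306: ✓ → 798
call_id=307: ✓ → 1265
call_id=308: ✓ → 567
call_id=309: ✓ → 1604
call_id=310: ✓ → 3432
line_sum = 1793 + 1837 + 380 + 3533 + 2859 + 379 + 798 + 1265 + 567 + 1604 + 3432 = 18447

18447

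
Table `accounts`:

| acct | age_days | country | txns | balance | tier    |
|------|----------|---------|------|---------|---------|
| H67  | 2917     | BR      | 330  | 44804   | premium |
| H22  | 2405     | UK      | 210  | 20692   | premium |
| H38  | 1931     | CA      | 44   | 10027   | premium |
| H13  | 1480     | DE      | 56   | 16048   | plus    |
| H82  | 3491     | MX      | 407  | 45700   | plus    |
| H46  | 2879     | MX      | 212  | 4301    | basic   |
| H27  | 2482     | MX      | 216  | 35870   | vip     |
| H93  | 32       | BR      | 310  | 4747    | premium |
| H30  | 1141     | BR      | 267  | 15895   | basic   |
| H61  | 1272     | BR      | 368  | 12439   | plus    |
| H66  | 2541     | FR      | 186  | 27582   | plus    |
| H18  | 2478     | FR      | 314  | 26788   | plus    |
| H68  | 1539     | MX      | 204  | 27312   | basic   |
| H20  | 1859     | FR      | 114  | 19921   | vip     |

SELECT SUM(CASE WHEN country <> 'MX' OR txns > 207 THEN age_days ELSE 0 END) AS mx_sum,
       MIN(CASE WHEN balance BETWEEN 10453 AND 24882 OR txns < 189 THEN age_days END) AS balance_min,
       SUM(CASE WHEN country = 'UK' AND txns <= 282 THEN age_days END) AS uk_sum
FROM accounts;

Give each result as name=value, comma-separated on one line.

mx_sum=26908, balance_min=1141, uk_sum=2405

[mx_sum: country <> 'MX' OR txns > 207]
acct=H67: ✓ → 2917
acct=H22: ✓ → 2405
acct=H38: ✓ → 1931
acct=H13: ✓ → 1480
acct=H82: ✓ → 3491
acct=H46: ✓ → 2879
acct=H27: ✓ → 2482
acct=H93: ✓ → 32
acct=H30: ✓ → 1141
acct=H61: ✓ → 1272
acct=H66: ✓ → 2541
acct=H18: ✓ → 2478
acct=H68: ✗
acct=H20: ✓ → 1859
mx_sum = 2917 + 2405 + 1931 + 1480 + 3491 + 2879 + 2482 + 32 + 1141 + 1272 + 2541 + 2478 + 1859 = 26908
—
[balance_min: balance BETWEEN 10453 AND 24882 OR txns < 189]
acct=H67: ✗
acct=H22: ✓ → 2405
acct=H38: ✓ → 1931
acct=H13: ✓ → 1480
acct=H82: ✗
acct=H46: ✗
acct=H27: ✗
acct=H93: ✗
acct=H30: ✓ → 1141
acct=H61: ✓ → 1272
acct=H66: ✓ → 2541
acct=H18: ✗
acct=H68: ✗
acct=H20: ✓ → 1859
balance_min = MIN(2405, 1931, 1480, 1141, 1272, 2541, 1859) = 1141
—
[uk_sum: country = 'UK' AND txns <= 282]
acct=H67: ✗
acct=H22: ✓ → 2405
acct=H38: ✗
acct=H13: ✗
acct=H82: ✗
acct=H46: ✗
acct=H27: ✗
acct=H93: ✗
acct=H30: ✗
acct=H61: ✗
acct=H66: ✗
acct=H18: ✗
acct=H68: ✗
acct=H20: ✗
uk_sum = 2405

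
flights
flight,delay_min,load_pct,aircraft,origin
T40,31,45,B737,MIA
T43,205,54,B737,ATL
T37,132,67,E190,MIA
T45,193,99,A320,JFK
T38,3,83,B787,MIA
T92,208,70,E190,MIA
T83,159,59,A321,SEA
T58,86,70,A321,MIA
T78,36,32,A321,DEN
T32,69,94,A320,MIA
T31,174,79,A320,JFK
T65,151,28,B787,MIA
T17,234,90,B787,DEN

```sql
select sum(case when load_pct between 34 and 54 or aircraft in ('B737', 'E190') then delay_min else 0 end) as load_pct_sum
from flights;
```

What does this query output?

flight=T40: ✓ → 31
flight=T43: ✓ → 205
flight=T37: ✓ → 132
flight=T45: ✗
flight=T38: ✗
flight=T92: ✓ → 208
flight=T83: ✗
flight=T58: ✗
flight=T78: ✗
flight=T32: ✗
flight=T31: ✗
flight=T65: ✗
flight=T17: ✗
load_pct_sum = 31 + 205 + 132 + 208 = 576

576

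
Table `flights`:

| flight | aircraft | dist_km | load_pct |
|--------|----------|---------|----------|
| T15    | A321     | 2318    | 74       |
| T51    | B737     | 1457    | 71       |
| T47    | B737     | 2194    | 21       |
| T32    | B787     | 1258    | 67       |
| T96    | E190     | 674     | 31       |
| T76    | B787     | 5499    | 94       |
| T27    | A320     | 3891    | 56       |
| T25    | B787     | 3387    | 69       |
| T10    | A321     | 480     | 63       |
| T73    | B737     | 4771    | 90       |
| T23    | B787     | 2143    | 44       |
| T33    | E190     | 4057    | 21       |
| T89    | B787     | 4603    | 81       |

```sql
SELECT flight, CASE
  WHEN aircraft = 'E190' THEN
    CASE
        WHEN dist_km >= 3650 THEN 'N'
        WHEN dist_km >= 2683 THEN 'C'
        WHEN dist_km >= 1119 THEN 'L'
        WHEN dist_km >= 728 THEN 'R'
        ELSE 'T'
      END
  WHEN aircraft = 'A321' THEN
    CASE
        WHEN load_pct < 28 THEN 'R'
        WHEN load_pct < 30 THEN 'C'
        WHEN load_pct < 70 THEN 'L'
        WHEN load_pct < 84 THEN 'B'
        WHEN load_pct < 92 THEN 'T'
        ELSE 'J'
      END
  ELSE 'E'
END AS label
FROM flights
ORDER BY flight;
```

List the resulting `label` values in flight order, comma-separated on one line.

flight=T10: aircraft='A321' → inner[load_pct < 70] → L
flight=T15: aircraft='A321' → inner[load_pct < 84] → B
flight=T23: aircraft='B787' → outer ELSE → E
flight=T25: aircraft='B787' → outer ELSE → E
flight=T27: aircraft='A320' → outer ELSE → E
flight=T32: aircraft='B787' → outer ELSE → E
flight=T33: aircraft='E190' → inner[dist_km >= 3650] → N
flight=T47: aircraft='B737' → outer ELSE → E
flight=T51: aircraft='B737' → outer ELSE → E
flight=T73: aircraft='B737' → outer ELSE → E
flight=T76: aircraft='B787' → outer ELSE → E
flight=T89: aircraft='B787' → outer ELSE → E
flight=T96: aircraft='E190' → inner[ELSE] → T

L, B, E, E, E, E, N, E, E, E, E, E, T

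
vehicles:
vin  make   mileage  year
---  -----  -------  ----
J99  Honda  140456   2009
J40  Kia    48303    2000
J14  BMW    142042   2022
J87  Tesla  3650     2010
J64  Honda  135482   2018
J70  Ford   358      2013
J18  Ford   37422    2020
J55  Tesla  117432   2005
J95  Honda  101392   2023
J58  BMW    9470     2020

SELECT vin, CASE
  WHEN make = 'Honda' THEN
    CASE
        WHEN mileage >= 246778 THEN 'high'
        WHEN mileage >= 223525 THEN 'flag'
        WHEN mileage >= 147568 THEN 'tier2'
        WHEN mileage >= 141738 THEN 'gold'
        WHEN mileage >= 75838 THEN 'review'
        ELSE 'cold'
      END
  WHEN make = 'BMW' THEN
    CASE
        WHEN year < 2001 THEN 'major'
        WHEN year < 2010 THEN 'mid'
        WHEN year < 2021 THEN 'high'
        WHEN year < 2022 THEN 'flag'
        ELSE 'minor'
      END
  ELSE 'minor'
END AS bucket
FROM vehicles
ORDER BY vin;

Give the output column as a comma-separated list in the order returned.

vin=J14: make='BMW' → inner[ELSE] → minor
vin=J18: make='Ford' → outer ELSE → minor
vin=J40: make='Kia' → outer ELSE → minor
vin=J55: make='Tesla' → outer ELSE → minor
vin=J58: make='BMW' → inner[year < 2021] → high
vin=J64: make='Honda' → inner[mileage >= 75838] → review
vin=J70: make='Ford' → outer ELSE → minor
vin=J87: make='Tesla' → outer ELSE → minor
vin=J95: make='Honda' → inner[mileage >= 75838] → review
vin=J99: make='Honda' → inner[mileage >= 75838] → review

minor, minor, minor, minor, high, review, minor, minor, review, review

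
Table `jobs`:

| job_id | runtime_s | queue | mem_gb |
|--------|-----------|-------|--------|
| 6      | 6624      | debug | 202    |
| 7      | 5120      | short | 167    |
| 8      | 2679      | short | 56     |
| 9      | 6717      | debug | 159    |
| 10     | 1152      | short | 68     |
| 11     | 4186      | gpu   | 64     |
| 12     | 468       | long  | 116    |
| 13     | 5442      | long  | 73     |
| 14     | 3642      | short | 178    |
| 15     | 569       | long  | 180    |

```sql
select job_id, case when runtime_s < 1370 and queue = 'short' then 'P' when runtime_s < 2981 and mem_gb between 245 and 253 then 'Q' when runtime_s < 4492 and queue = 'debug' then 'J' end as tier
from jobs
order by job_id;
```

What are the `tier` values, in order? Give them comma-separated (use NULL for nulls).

job_id=6: (no match → NULL) → NULL
job_id=7: (no match → NULL) → NULL
job_id=8: (no match → NULL) → NULL
job_id=9: (no match → NULL) → NULL
job_id=10: runtime_s < 1370 and queue = 'short' → P
job_id=11: (no match → NULL) → NULL
job_id=12: (no match → NULL) → NULL
job_id=13: (no match → NULL) → NULL
job_id=14: (no match → NULL) → NULL
job_id=15: (no match → NULL) → NULL

NULL, NULL, NULL, NULL, P, NULL, NULL, NULL, NULL, NULL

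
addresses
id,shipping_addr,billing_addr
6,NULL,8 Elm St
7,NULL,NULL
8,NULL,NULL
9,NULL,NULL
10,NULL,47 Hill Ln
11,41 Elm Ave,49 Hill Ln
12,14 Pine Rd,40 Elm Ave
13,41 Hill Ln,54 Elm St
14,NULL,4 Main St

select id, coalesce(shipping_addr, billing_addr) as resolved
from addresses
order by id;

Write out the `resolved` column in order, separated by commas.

8 Elm St, NULL, NULL, NULL, 47 Hill Ln, 41 Elm Ave, 14 Pine Rd, 41 Hill Ln, 4 Main St

id=6: shipping_addr=NULL, billing_addr=8 Elm St → 8 Elm St
id=7: shipping_addr=NULL, billing_addr=NULL (all NULL) → NULL
id=8: shipping_addr=NULL, billing_addr=NULL (all NULL) → NULL
id=9: shipping_addr=NULL, billing_addr=NULL (all NULL) → NULL
id=10: shipping_addr=NULL, billing_addr=47 Hill Ln → 47 Hill Ln
id=11: shipping_addr=41 Elm Ave → 41 Elm Ave
id=12: shipping_addr=14 Pine Rd → 14 Pine Rd
id=13: shipping_addr=41 Hill Ln → 41 Hill Ln
id=14: shipping_addr=NULL, billing_addr=4 Main St → 4 Main St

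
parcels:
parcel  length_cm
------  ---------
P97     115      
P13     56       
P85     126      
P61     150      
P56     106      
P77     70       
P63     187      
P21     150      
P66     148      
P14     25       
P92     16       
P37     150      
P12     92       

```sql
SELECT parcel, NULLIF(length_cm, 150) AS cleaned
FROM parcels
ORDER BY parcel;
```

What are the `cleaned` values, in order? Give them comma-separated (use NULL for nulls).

92, 56, 25, NULL, NULL, 106, NULL, 187, 148, 70, 126, 16, 115

parcel=P12: length_cm=92 vs 150: differ → 92
parcel=P13: length_cm=56 vs 150: differ → 56
parcel=P14: length_cm=25 vs 150: differ → 25
parcel=P21: length_cm=150 vs 150: equal → NULL
parcel=P37: length_cm=150 vs 150: equal → NULL
parcel=P56: length_cm=106 vs 150: differ → 106
parcel=P61: length_cm=150 vs 150: equal → NULL
parcel=P63: length_cm=187 vs 150: differ → 187
parcel=P66: length_cm=148 vs 150: differ → 148
parcel=P77: length_cm=70 vs 150: differ → 70
parcel=P85: length_cm=126 vs 150: differ → 126
parcel=P92: length_cm=16 vs 150: differ → 16
parcel=P97: length_cm=115 vs 150: differ → 115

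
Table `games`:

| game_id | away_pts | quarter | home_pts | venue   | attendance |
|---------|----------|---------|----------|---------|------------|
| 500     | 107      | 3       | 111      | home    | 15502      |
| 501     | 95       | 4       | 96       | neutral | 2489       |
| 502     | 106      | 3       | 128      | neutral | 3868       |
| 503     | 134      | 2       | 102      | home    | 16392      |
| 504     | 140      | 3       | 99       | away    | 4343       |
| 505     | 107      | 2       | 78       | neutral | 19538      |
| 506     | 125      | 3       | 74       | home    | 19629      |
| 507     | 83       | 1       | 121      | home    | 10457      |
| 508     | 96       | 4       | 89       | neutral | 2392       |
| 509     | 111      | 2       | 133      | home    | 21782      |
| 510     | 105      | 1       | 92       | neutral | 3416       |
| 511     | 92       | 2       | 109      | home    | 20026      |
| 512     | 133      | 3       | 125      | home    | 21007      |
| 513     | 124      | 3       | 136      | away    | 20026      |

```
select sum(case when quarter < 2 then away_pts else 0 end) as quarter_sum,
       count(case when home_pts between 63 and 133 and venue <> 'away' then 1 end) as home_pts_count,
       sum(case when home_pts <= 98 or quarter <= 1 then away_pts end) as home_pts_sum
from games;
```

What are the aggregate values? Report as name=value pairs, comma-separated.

[quarter_sum: quarter < 2]
game_id=500: ✗
game_id=501: ✗
game_id=502: ✗
game_id=503: ✗
game_id=504: ✗
game_id=505: ✗
game_id=506: ✗
game_id=507: ✓ → 83
game_id=508: ✗
game_id=509: ✗
game_id=510: ✓ → 105
game_id=511: ✗
game_id=512: ✗
game_id=513: ✗
quarter_sum = 83 + 105 = 188
—
[home_pts_count: home_pts between 63 and 133 and venue <> 'away']
game_id=500: ✓ → 1
game_id=501: ✓ → 1
game_id=502: ✓ → 1
game_id=503: ✓ → 1
game_id=504: ✗
game_id=505: ✓ → 1
game_id=506: ✓ → 1
game_id=507: ✓ → 1
game_id=508: ✓ → 1
game_id=509: ✓ → 1
game_id=510: ✓ → 1
game_id=511: ✓ → 1
game_id=512: ✓ → 1
game_id=513: ✗
home_pts_count = COUNT(1, 1, 1, 1, 1, 1, 1, 1, 1, 1, 1, 1) = 12
—
[home_pts_sum: home_pts <= 98 or quarter <= 1]
game_id=500: ✗
game_id=501: ✓ → 95
game_id=502: ✗
game_id=503: ✗
game_id=504: ✗
game_id=505: ✓ → 107
game_id=506: ✓ → 125
game_id=507: ✓ → 83
game_id=508: ✓ → 96
game_id=509: ✗
game_id=510: ✓ → 105
game_id=511: ✗
game_id=512: ✗
game_id=513: ✗
home_pts_sum = 95 + 107 + 125 + 83 + 96 + 105 = 611

quarter_sum=188, home_pts_count=12, home_pts_sum=611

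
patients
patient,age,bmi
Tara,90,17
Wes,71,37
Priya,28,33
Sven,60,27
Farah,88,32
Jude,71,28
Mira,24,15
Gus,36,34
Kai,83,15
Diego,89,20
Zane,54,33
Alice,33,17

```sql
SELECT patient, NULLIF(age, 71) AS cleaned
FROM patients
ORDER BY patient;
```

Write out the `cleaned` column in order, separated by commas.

33, 89, 88, 36, NULL, 83, 24, 28, 60, 90, NULL, 54

patient=Alice: age=33 vs 71: differ → 33
patient=Diego: age=89 vs 71: differ → 89
patient=Farah: age=88 vs 71: differ → 88
patient=Gus: age=36 vs 71: differ → 36
patient=Jude: age=71 vs 71: equal → NULL
patient=Kai: age=83 vs 71: differ → 83
patient=Mira: age=24 vs 71: differ → 24
patient=Priya: age=28 vs 71: differ → 28
patient=Sven: age=60 vs 71: differ → 60
patient=Tara: age=90 vs 71: differ → 90
patient=Wes: age=71 vs 71: equal → NULL
patient=Zane: age=54 vs 71: differ → 54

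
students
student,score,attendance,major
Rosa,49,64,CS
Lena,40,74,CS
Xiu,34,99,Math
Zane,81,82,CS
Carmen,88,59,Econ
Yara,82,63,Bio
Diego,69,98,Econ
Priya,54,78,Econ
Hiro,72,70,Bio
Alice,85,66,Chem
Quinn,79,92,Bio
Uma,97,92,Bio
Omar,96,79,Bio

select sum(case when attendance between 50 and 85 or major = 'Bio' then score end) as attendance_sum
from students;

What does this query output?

student=Rosa: ✓ → 49
student=Lena: ✓ → 40
student=Xiu: ✗
student=Zane: ✓ → 81
student=Carmen: ✓ → 88
student=Yara: ✓ → 82
student=Diego: ✗
student=Priya: ✓ → 54
student=Hiro: ✓ → 72
student=Alice: ✓ → 85
student=Quinn: ✓ → 79
student=Uma: ✓ → 97
student=Omar: ✓ → 96
attendance_sum = 49 + 40 + 81 + 88 + 82 + 54 + 72 + 85 + 79 + 97 + 96 = 823

823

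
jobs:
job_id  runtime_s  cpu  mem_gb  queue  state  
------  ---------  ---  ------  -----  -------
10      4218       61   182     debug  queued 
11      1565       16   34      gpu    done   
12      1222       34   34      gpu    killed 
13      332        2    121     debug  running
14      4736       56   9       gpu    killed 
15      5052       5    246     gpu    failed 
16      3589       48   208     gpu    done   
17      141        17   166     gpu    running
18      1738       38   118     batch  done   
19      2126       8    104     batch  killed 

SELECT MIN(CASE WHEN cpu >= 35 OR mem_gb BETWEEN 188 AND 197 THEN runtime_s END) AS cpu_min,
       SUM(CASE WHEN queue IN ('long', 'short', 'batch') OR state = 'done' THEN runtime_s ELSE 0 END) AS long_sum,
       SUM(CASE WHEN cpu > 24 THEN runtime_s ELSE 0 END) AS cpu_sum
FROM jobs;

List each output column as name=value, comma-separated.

[cpu_min: cpu >= 35 OR mem_gb BETWEEN 188 AND 197]
job_id=10: ✓ → 4218
job_id=11: ✗
job_id=12: ✗
job_id=13: ✗
job_id=14: ✓ → 4736
job_id=15: ✗
job_id=16: ✓ → 3589
job_id=17: ✗
job_id=18: ✓ → 1738
job_id=19: ✗
cpu_min = MIN(4218, 4736, 3589, 1738) = 1738
—
[long_sum: queue IN ('long', 'short', 'batch') OR state = 'done']
job_id=10: ✗
job_id=11: ✓ → 1565
job_id=12: ✗
job_id=13: ✗
job_id=14: ✗
job_id=15: ✗
job_id=16: ✓ → 3589
job_id=17: ✗
job_id=18: ✓ → 1738
job_id=19: ✓ → 2126
long_sum = 1565 + 3589 + 1738 + 2126 = 9018
—
[cpu_sum: cpu > 24]
job_id=10: ✓ → 4218
job_id=11: ✗
job_id=12: ✓ → 1222
job_id=13: ✗
job_id=14: ✓ → 4736
job_id=15: ✗
job_id=16: ✓ → 3589
job_id=17: ✗
job_id=18: ✓ → 1738
job_id=19: ✗
cpu_sum = 4218 + 1222 + 4736 + 3589 + 1738 = 15503

cpu_min=1738, long_sum=9018, cpu_sum=15503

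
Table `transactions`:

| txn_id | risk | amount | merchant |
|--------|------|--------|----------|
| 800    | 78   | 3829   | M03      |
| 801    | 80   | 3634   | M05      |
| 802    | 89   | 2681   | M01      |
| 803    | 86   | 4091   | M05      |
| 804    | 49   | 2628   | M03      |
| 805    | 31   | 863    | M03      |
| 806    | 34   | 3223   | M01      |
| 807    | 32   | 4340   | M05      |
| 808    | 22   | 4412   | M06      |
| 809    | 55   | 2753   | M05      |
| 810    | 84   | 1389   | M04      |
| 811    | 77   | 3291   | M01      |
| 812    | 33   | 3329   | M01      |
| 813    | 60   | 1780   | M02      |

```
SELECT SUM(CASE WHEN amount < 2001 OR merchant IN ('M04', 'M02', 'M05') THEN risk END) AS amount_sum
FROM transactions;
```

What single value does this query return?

428

txn_id=800: ✗
txn_id=801: ✓ → 80
txn_id=802: ✗
txn_id=803: ✓ → 86
txn_id=804: ✗
txn_id=805: ✓ → 31
txn_id=806: ✗
txn_id=807: ✓ → 32
txn_id=808: ✗
txn_id=809: ✓ → 55
txn_id=810: ✓ → 84
txn_id=811: ✗
txn_id=812: ✗
txn_id=813: ✓ → 60
amount_sum = 80 + 86 + 31 + 32 + 55 + 84 + 60 = 428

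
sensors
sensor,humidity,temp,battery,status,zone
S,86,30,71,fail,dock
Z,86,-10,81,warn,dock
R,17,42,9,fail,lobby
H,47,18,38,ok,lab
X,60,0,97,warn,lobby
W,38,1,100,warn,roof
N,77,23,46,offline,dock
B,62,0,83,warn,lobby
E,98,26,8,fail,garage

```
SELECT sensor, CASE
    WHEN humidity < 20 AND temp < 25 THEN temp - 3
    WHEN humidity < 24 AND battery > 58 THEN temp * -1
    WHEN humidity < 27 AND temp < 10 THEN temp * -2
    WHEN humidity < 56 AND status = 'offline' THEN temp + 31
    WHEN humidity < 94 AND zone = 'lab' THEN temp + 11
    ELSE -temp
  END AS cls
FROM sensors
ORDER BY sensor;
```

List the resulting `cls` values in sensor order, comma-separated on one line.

0, -26, 29, -23, -42, -30, -1, 0, 10

sensor=B: ELSE → 0
sensor=E: ELSE → -26
sensor=H: humidity < 94 AND zone = 'lab' → 29
sensor=N: ELSE → -23
sensor=R: ELSE → -42
sensor=S: ELSE → -30
sensor=W: ELSE → -1
sensor=X: ELSE → 0
sensor=Z: ELSE → 10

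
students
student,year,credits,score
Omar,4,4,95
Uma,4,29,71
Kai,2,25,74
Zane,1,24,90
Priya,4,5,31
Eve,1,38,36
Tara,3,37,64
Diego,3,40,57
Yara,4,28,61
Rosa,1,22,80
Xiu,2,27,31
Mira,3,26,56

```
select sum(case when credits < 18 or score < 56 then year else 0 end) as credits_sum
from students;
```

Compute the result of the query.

11

student=Omar: ✓ → 4
student=Uma: ✗
student=Kai: ✗
student=Zane: ✗
student=Priya: ✓ → 4
student=Eve: ✓ → 1
student=Tara: ✗
student=Diego: ✗
student=Yara: ✗
student=Rosa: ✗
student=Xiu: ✓ → 2
student=Mira: ✗
credits_sum = 4 + 4 + 1 + 2 = 11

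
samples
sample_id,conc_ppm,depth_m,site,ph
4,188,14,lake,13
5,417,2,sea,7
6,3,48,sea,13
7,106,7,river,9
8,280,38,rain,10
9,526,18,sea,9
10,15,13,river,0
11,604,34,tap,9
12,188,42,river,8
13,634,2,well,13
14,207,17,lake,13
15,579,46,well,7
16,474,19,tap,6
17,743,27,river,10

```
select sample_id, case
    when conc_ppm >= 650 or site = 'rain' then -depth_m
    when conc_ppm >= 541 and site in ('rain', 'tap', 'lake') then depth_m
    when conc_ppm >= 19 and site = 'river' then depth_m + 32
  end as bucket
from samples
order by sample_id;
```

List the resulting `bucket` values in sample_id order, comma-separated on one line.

NULL, NULL, NULL, 39, -38, NULL, NULL, 34, 74, NULL, NULL, NULL, NULL, -27

sample_id=4: (no match → NULL) → NULL
sample_id=5: (no match → NULL) → NULL
sample_id=6: (no match → NULL) → NULL
sample_id=7: conc_ppm >= 19 and site = 'river' → 39
sample_id=8: conc_ppm >= 650 or site = 'rain' → -38
sample_id=9: (no match → NULL) → NULL
sample_id=10: (no match → NULL) → NULL
sample_id=11: conc_ppm >= 541 and site in ('rain', 'tap', 'lake') → 34
sample_id=12: conc_ppm >= 19 and site = 'river' → 74
sample_id=13: (no match → NULL) → NULL
sample_id=14: (no match → NULL) → NULL
sample_id=15: (no match → NULL) → NULL
sample_id=16: (no match → NULL) → NULL
sample_id=17: conc_ppm >= 650 or site = 'rain' → -27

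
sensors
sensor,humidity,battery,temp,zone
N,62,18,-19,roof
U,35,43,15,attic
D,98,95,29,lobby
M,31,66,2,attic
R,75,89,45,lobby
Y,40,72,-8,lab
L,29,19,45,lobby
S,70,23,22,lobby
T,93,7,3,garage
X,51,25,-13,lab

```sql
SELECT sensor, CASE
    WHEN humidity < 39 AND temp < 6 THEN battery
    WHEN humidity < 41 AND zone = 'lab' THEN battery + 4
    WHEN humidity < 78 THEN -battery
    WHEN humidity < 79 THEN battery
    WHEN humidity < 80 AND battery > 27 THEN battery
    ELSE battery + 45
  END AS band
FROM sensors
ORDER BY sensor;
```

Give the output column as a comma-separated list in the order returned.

140, -19, 66, -18, -89, -23, 52, -43, -25, 76

sensor=D: ELSE → 140
sensor=L: humidity < 78 → -19
sensor=M: humidity < 39 AND temp < 6 → 66
sensor=N: humidity < 78 → -18
sensor=R: humidity < 78 → -89
sensor=S: humidity < 78 → -23
sensor=T: ELSE → 52
sensor=U: humidity < 78 → -43
sensor=X: humidity < 78 → -25
sensor=Y: humidity < 41 AND zone = 'lab' → 76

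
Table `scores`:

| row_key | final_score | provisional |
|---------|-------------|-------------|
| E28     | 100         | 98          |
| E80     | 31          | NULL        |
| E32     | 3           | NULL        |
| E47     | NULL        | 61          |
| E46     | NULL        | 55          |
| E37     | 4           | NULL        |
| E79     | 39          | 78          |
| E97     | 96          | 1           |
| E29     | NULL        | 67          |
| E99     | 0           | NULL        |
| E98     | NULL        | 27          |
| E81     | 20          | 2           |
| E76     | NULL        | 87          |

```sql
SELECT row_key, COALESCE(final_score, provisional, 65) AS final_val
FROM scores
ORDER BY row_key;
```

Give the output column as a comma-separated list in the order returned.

row_key=E28: final_score=100 → 100
row_key=E29: final_score=NULL, provisional=67 → 67
row_key=E32: final_score=3 → 3
row_key=E37: final_score=4 → 4
row_key=E46: final_score=NULL, provisional=55 → 55
row_key=E47: final_score=NULL, provisional=61 → 61
row_key=E76: final_score=NULL, provisional=87 → 87
row_key=E79: final_score=39 → 39
row_key=E80: final_score=31 → 31
row_key=E81: final_score=20 → 20
row_key=E97: final_score=96 → 96
row_key=E98: final_score=NULL, provisional=27 → 27
row_key=E99: final_score=0 → 0

100, 67, 3, 4, 55, 61, 87, 39, 31, 20, 96, 27, 0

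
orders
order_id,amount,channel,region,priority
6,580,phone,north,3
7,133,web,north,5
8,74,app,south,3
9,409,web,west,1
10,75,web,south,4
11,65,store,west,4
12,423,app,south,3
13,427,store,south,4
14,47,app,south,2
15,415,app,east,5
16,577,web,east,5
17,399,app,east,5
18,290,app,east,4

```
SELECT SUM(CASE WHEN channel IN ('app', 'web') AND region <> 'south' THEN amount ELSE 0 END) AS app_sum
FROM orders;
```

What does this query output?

2223

order_id=6: ✗
order_id=7: ✓ → 133
order_id=8: ✗
order_id=9: ✓ → 409
order_id=10: ✗
order_id=11: ✗
order_id=12: ✗
order_id=13: ✗
order_id=14: ✗
order_id=15: ✓ → 415
order_id=16: ✓ → 577
order_id=17: ✓ → 399
order_id=18: ✓ → 290
app_sum = 133 + 409 + 415 + 577 + 399 + 290 = 2223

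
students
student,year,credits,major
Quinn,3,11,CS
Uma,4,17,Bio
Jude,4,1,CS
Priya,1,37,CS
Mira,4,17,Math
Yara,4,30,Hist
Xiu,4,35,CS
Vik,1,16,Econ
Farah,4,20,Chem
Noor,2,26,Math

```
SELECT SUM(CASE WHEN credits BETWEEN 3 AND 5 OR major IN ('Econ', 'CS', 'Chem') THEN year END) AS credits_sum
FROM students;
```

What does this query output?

student=Quinn: ✓ → 3
student=Uma: ✗
student=Jude: ✓ → 4
student=Priya: ✓ → 1
student=Mira: ✗
student=Yara: ✗
student=Xiu: ✓ → 4
student=Vik: ✓ → 1
student=Farah: ✓ → 4
student=Noor: ✗
credits_sum = 3 + 4 + 1 + 4 + 1 + 4 = 17

17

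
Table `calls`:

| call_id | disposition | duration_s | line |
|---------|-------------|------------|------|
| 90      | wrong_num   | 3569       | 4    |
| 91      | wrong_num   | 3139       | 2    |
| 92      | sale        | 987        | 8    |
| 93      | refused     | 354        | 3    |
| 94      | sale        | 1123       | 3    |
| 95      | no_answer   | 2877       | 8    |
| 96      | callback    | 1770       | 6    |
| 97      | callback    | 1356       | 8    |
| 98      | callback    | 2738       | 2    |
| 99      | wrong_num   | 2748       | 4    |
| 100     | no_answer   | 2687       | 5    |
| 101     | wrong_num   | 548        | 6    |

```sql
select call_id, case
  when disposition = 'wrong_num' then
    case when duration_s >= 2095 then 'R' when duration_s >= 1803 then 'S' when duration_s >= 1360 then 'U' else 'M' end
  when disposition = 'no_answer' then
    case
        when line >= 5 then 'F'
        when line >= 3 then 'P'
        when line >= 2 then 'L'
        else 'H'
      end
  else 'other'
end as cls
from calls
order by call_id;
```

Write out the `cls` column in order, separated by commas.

R, R, other, other, other, F, other, other, other, R, F, M

call_id=90: disposition='wrong_num' → inner[duration_s >= 2095] → R
call_id=91: disposition='wrong_num' → inner[duration_s >= 2095] → R
call_id=92: disposition='sale' → outer ELSE → other
call_id=93: disposition='refused' → outer ELSE → other
call_id=94: disposition='sale' → outer ELSE → other
call_id=95: disposition='no_answer' → inner[line >= 5] → F
call_id=96: disposition='callback' → outer ELSE → other
call_id=97: disposition='callback' → outer ELSE → other
call_id=98: disposition='callback' → outer ELSE → other
call_id=99: disposition='wrong_num' → inner[duration_s >= 2095] → R
call_id=100: disposition='no_answer' → inner[line >= 5] → F
call_id=101: disposition='wrong_num' → inner[ELSE] → M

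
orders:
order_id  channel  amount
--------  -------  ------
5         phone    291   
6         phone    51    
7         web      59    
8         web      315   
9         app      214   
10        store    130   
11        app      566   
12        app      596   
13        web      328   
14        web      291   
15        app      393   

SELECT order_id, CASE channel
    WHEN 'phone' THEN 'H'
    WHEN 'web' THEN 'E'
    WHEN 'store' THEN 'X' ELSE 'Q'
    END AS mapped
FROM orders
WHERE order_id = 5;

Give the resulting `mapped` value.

H

order_id = 5: channel=phone, amount=291.
channel='phone' → true → H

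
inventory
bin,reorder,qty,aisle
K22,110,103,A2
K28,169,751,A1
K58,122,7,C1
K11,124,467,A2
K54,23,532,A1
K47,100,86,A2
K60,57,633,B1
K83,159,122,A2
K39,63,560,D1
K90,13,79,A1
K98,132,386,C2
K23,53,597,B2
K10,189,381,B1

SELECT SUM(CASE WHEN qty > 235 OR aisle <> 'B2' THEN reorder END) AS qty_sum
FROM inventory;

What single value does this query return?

bin=K22: ✓ → 110
bin=K28: ✓ → 169
bin=K58: ✓ → 122
bin=K11: ✓ → 124
bin=K54: ✓ → 23
bin=K47: ✓ → 100
bin=K60: ✓ → 57
bin=K83: ✓ → 159
bin=K39: ✓ → 63
bin=K90: ✓ → 13
bin=K98: ✓ → 132
bin=K23: ✓ → 53
bin=K10: ✓ → 189
qty_sum = 110 + 169 + 122 + 124 + 23 + 100 + 57 + 159 + 63 + 13 + 132 + 53 + 189 = 1314

1314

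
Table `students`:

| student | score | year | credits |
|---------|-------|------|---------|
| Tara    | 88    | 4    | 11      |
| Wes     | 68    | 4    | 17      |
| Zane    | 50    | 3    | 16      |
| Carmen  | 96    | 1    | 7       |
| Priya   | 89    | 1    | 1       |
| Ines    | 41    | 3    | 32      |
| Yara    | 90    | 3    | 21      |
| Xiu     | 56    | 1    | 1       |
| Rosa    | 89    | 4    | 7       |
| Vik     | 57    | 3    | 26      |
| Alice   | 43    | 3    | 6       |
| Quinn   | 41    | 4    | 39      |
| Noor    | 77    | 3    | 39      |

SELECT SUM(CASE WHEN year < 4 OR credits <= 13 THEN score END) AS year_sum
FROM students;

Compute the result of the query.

776

student=Tara: ✓ → 88
student=Wes: ✗
student=Zane: ✓ → 50
student=Carmen: ✓ → 96
student=Priya: ✓ → 89
student=Ines: ✓ → 41
student=Yara: ✓ → 90
student=Xiu: ✓ → 56
student=Rosa: ✓ → 89
student=Vik: ✓ → 57
student=Alice: ✓ → 43
student=Quinn: ✗
student=Noor: ✓ → 77
year_sum = 88 + 50 + 96 + 89 + 41 + 90 + 56 + 89 + 57 + 43 + 77 = 776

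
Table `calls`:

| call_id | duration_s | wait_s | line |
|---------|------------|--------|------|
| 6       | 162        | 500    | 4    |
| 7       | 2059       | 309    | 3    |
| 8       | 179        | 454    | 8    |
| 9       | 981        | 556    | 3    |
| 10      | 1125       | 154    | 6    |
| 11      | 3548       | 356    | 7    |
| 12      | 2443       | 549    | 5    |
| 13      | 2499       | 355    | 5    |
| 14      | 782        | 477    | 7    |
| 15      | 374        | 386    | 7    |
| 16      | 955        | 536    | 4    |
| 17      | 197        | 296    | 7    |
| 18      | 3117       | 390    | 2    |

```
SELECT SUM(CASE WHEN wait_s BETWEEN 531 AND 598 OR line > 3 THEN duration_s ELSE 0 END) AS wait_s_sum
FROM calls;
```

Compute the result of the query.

call_id=6: ✓ → 162
call_id=7: ✗
call_id=8: ✓ → 179
call_id=9: ✓ → 981
call_id=10: ✓ → 1125
call_id=11: ✓ → 3548
call_id=12: ✓ → 2443
call_id=13: ✓ → 2499
call_id=14: ✓ → 782
call_id=15: ✓ → 374
call_id=16: ✓ → 955
call_id=17: ✓ → 197
call_id=18: ✗
wait_s_sum = 162 + 179 + 981 + 1125 + 3548 + 2443 + 2499 + 782 + 374 + 955 + 197 = 13245

13245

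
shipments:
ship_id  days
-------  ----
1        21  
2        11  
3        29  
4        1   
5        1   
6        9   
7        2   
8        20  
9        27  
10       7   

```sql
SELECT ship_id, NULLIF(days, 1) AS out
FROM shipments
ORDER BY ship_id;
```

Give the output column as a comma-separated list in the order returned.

ship_id=1: days=21 vs 1: differ → 21
ship_id=2: days=11 vs 1: differ → 11
ship_id=3: days=29 vs 1: differ → 29
ship_id=4: days=1 vs 1: equal → NULL
ship_id=5: days=1 vs 1: equal → NULL
ship_id=6: days=9 vs 1: differ → 9
ship_id=7: days=2 vs 1: differ → 2
ship_id=8: days=20 vs 1: differ → 20
ship_id=9: days=27 vs 1: differ → 27
ship_id=10: days=7 vs 1: differ → 7

21, 11, 29, NULL, NULL, 9, 2, 20, 27, 7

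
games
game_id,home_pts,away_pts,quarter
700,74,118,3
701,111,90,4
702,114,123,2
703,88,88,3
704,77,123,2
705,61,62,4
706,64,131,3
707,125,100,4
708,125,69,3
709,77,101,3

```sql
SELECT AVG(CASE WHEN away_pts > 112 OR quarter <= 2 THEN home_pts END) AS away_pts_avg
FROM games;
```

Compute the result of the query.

82.25

game_id=700: ✓ → 74
game_id=701: ✗
game_id=702: ✓ → 114
game_id=703: ✗
game_id=704: ✓ → 77
game_id=705: ✗
game_id=706: ✓ → 64
game_id=707: ✗
game_id=708: ✗
game_id=709: ✗
away_pts_avg = (74 + 114 + 77 + 64) / 4 = 82.25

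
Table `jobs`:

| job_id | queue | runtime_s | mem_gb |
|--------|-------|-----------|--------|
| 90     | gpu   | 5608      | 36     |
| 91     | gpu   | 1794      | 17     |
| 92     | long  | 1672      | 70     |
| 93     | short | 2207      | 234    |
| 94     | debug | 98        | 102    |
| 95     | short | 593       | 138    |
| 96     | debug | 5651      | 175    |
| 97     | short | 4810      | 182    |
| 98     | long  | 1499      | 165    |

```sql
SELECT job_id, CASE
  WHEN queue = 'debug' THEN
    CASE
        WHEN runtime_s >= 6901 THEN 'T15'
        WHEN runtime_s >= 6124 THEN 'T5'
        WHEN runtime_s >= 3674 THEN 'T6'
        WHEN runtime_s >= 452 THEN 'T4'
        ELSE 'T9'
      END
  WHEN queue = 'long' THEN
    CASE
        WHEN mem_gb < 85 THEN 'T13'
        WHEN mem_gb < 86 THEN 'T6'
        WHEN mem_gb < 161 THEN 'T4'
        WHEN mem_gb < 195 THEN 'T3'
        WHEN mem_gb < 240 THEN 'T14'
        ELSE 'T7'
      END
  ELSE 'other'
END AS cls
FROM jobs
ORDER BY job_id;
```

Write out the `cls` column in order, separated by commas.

other, other, T13, other, T9, other, T6, other, T3

job_id=90: queue='gpu' → outer ELSE → other
job_id=91: queue='gpu' → outer ELSE → other
job_id=92: queue='long' → inner[mem_gb < 85] → T13
job_id=93: queue='short' → outer ELSE → other
job_id=94: queue='debug' → inner[ELSE] → T9
job_id=95: queue='short' → outer ELSE → other
job_id=96: queue='debug' → inner[runtime_s >= 3674] → T6
job_id=97: queue='short' → outer ELSE → other
job_id=98: queue='long' → inner[mem_gb < 195] → T3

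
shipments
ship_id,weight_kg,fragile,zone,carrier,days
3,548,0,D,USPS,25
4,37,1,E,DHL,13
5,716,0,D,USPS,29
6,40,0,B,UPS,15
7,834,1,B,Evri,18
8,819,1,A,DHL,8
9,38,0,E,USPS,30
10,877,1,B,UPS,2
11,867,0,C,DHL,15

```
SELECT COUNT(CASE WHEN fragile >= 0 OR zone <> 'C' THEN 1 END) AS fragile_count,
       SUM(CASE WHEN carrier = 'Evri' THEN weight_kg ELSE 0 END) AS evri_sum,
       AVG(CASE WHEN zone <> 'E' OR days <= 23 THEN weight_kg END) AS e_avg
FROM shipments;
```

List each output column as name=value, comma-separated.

fragile_count=9, evri_sum=834, e_avg=592.25

[fragile_count: fragile >= 0 OR zone <> 'C']
ship_id=3: ✓ → 1
ship_id=4: ✓ → 1
ship_id=5: ✓ → 1
ship_id=6: ✓ → 1
ship_id=7: ✓ → 1
ship_id=8: ✓ → 1
ship_id=9: ✓ → 1
ship_id=10: ✓ → 1
ship_id=11: ✓ → 1
fragile_count = COUNT(1, 1, 1, 1, 1, 1, 1, 1, 1) = 9
—
[evri_sum: carrier = 'Evri']
ship_id=3: ✗
ship_id=4: ✗
ship_id=5: ✗
ship_id=6: ✗
ship_id=7: ✓ → 834
ship_id=8: ✗
ship_id=9: ✗
ship_id=10: ✗
ship_id=11: ✗
evri_sum = 834
—
[e_avg: zone <> 'E' OR days <= 23]
ship_id=3: ✓ → 548
ship_id=4: ✓ → 37
ship_id=5: ✓ → 716
ship_id=6: ✓ → 40
ship_id=7: ✓ → 834
ship_id=8: ✓ → 819
ship_id=9: ✗
ship_id=10: ✓ → 877
ship_id=11: ✓ → 867
e_avg = (548 + 37 + 716 + 40 + 834 + 819 + 877 + 867) / 8 = 592.25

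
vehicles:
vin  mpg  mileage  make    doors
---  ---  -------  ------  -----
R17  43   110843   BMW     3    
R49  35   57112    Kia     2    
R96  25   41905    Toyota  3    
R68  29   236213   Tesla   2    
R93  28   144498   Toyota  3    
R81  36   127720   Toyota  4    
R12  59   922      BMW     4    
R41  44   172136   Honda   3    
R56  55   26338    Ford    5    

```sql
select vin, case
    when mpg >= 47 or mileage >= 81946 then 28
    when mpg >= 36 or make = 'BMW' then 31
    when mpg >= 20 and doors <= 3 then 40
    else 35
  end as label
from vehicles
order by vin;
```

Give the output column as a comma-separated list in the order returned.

28, 28, 28, 40, 28, 28, 28, 28, 40

vin=R12: mpg >= 47 or mileage >= 81946 → 28
vin=R17: mpg >= 47 or mileage >= 81946 → 28
vin=R41: mpg >= 47 or mileage >= 81946 → 28
vin=R49: mpg >= 20 and doors <= 3 → 40
vin=R56: mpg >= 47 or mileage >= 81946 → 28
vin=R68: mpg >= 47 or mileage >= 81946 → 28
vin=R81: mpg >= 47 or mileage >= 81946 → 28
vin=R93: mpg >= 47 or mileage >= 81946 → 28
vin=R96: mpg >= 20 and doors <= 3 → 40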